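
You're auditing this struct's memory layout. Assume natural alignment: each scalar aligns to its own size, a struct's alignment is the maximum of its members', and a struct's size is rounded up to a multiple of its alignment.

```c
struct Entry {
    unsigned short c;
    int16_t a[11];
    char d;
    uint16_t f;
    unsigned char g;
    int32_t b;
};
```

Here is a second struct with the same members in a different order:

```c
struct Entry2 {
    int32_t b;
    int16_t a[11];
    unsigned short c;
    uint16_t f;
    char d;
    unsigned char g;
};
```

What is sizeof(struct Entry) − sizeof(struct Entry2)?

4

c at 0 (size 2, align 2) → ends 2
a at 2 (size 22, align 2) → ends 24
d at 24 (size 1, align 1) → ends 25
pad 1 to align 2 for f
f at 26 (size 2, align 2) → ends 28
g at 28 (size 1, align 1) → ends 29
pad 3 to align 4 for b
b at 32 (size 4, align 4) → ends 36
total 36 bytes, alignment 4
— Entry2 —
b at 0 (size 4, align 4) → ends 4
a at 4 (size 22, align 2) → ends 26
c at 26 (size 2, align 2) → ends 28
f at 28 (size 2, align 2) → ends 30
d at 30 (size 1, align 1) → ends 31
g at 31 (size 1, align 1) → ends 32
total 32 bytes, alignment 4
36 − 32 = 4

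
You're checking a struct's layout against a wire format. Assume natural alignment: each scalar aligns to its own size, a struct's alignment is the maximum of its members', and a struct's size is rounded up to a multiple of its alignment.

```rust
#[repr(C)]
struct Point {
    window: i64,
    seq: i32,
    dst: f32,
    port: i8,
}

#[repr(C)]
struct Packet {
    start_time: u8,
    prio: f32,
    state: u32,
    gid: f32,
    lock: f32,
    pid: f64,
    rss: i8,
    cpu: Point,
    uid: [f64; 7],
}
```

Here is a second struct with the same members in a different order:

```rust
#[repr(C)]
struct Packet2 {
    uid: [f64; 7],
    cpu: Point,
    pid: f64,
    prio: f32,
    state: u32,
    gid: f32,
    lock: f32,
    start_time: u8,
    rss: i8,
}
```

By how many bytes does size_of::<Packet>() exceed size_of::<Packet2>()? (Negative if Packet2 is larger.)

Point: 0..8  window  (8B, 8-aligned); 8..12  seq  (4B, 4-aligned); 12..16  dst  (4B, 4-aligned); 16..17  port  (1B, 1-aligned); 17..24  -- tail padding (7B); sizeof = 24, alignof = 8
0..1  start_time  (1B, 1-aligned)
1..4  -- padding (3B)
4..8  prio  (4B, 4-aligned)
8..12  state  (4B, 4-aligned)
12..16  gid  (4B, 4-aligned)
16..20  lock  (4B, 4-aligned)
20..24  -- padding (4B)
24..32  pid  (8B, 8-aligned)
32..33  rss  (1B, 1-aligned)
33..40  -- padding (7B)
40..64  cpu  (24B, 8-aligned)
64..120  uid  (56B, 8-aligned)
sizeof = 120, alignof = 8
— Packet2 —
0..56  uid  (56B, 8-aligned)
56..80  cpu  (24B, 8-aligned)
80..88  pid  (8B, 8-aligned)
88..92  prio  (4B, 4-aligned)
92..96  state  (4B, 4-aligned)
96..100  gid  (4B, 4-aligned)
100..104  lock  (4B, 4-aligned)
104..105  start_time  (1B, 1-aligned)
105..106  rss  (1B, 1-aligned)
106..112  -- tail padding (6B)
sizeof = 112, alignof = 8
120 − 112 = 8

8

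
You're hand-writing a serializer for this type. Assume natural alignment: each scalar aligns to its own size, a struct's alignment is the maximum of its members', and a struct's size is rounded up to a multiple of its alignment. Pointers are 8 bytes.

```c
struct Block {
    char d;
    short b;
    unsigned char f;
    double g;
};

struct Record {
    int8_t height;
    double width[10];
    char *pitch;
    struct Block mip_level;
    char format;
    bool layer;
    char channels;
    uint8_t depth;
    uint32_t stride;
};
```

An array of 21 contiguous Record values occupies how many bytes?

2520

Block: @0: d [1B, align 1] → 1; +1 pad (align 2); @2: b [2B, align 2] → 4; @4: f [1B, align 1] → 5; +3 pad (align 8); @8: g [8B, align 8] → 16; size 16, align 8
@0: height [1B, align 1] → 1
+7 pad (align 8)
@8: width [80B, align 8] → 88
@88: pitch [8B, align 8] → 96
@96: mip_level [16B, align 8] → 112
@112: format [1B, align 1] → 113
@113: layer [1B, align 1] → 114
@114: channels [1B, align 1] → 115
@115: depth [1B, align 1] → 116
@116: stride [4B, align 4] → 120
size 120, align 8
array of 21: 21 × 120 = 2520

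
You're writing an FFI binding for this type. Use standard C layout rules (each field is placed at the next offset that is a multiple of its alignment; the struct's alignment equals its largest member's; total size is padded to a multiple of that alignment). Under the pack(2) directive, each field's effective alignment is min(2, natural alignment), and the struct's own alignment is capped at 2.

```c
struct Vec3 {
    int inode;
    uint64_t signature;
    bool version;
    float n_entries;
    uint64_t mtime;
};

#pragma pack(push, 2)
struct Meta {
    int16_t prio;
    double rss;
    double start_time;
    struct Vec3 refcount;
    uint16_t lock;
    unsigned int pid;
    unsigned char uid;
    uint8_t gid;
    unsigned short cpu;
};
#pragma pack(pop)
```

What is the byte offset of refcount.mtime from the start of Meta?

Vec3: @0: inode [4B, align 4] → 4; +4 pad (align 8); @8: signature [8B, align 8] → 16; @16: version [1B, align 1] → 17; +3 pad (align 4); @20: n_entries [4B, align 4] → 24; @24: mtime [8B, align 8] → 32; size 32, align 8
@0: prio [2B, align 2] → 2
@2: rss [8B, align 2] → 10
@10: start_time [8B, align 2] → 18
@18: refcount [32B, align 2] → 50
within Vec3: mtime at 24
18 + 24 = 42

42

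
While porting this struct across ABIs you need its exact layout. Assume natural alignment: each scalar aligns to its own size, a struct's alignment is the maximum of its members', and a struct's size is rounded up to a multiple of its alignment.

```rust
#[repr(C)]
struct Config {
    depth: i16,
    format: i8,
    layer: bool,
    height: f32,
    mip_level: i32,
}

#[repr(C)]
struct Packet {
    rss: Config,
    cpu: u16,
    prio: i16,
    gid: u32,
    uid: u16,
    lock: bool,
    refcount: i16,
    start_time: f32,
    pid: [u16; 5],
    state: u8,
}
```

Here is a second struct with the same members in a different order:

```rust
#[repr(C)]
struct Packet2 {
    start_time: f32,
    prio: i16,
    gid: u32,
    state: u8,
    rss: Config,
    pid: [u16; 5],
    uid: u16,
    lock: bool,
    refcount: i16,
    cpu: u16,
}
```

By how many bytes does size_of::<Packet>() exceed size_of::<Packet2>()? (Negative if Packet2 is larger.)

-4

Config: @0: depth [2B, align 2] → 2; @2: format [1B, align 1] → 3; @3: layer [1B, align 1] → 4; @4: height [4B, align 4] → 8; @8: mip_level [4B, align 4] → 12; size 12, align 4
@0: rss [12B, align 4] → 12
@12: cpu [2B, align 2] → 14
@14: prio [2B, align 2] → 16
@16: gid [4B, align 4] → 20
@20: uid [2B, align 2] → 22
@22: lock [1B, align 1] → 23
+1 pad (align 2)
@24: refcount [2B, align 2] → 26
+2 pad (align 4)
@28: start_time [4B, align 4] → 32
@32: pid [10B, align 2] → 42
@42: state [1B, align 1] → 43
+1 tail pad (align 4)
size 44, align 4
— Packet2 —
@0: start_time [4B, align 4] → 4
@4: prio [2B, align 2] → 6
+2 pad (align 4)
@8: gid [4B, align 4] → 12
@12: state [1B, align 1] → 13
+3 pad (align 4)
@16: rss [12B, align 4] → 28
@28: pid [10B, align 2] → 38
@38: uid [2B, align 2] → 40
@40: lock [1B, align 1] → 41
+1 pad (align 2)
@42: refcount [2B, align 2] → 44
@44: cpu [2B, align 2] → 46
+2 tail pad (align 4)
size 48, align 4
44 − 48 = -4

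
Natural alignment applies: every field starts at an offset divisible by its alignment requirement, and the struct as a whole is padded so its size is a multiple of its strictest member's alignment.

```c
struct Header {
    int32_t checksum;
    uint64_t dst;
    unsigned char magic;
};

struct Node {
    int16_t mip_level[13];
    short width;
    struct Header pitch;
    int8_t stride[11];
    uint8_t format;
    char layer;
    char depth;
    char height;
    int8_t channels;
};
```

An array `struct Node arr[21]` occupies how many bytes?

Header: @0: checksum [4B, align 4] → 4; +4 pad (align 8); @8: dst [8B, align 8] → 16; @16: magic [1B, align 1] → 17; +7 tail pad (align 8); size 24, align 8
@0: mip_level [26B, align 2] → 26
@26: width [2B, align 2] → 28
+4 pad (align 8)
@32: pitch [24B, align 8] → 56
@56: stride [11B, align 1] → 67
@67: format [1B, align 1] → 68
@68: layer [1B, align 1] → 69
@69: depth [1B, align 1] → 70
@70: height [1B, align 1] → 71
@71: channels [1B, align 1] → 72
size 72, align 8
array of 21: 21 × 72 = 1512

1512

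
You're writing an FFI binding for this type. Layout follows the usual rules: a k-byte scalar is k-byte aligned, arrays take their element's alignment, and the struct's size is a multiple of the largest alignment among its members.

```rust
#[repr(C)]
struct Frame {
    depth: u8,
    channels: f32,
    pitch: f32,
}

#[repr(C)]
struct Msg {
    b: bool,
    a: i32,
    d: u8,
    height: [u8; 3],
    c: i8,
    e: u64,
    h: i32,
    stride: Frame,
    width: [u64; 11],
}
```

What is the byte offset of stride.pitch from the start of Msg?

Frame: depth at 0 (size 1, align 1) → ends 1; pad 3 to align 4 for channels; channels at 4 (size 4, align 4) → ends 8; pitch at 8 (size 4, align 4) → ends 12; total 12 bytes, alignment 4
b at 0 (size 1, align 1) → ends 1
pad 3 to align 4 for a
a at 4 (size 4, align 4) → ends 8
d at 8 (size 1, align 1) → ends 9
height at 9 (size 3, align 1) → ends 12
c at 12 (size 1, align 1) → ends 13
pad 3 to align 8 for e
e at 16 (size 8, align 8) → ends 24
h at 24 (size 4, align 4) → ends 28
stride at 28 (size 12, align 4) → ends 40
within Frame: pitch at 8
28 + 8 = 36

36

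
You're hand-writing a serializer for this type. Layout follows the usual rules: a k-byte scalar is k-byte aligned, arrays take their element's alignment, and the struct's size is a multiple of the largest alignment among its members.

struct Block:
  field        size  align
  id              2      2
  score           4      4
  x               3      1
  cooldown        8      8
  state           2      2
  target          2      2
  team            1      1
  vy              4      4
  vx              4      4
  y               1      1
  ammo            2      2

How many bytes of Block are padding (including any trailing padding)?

15

id at 0 (size 2, align 2) → ends 2
pad 2 to align 4 for score
score at 4 (size 4, align 4) → ends 8
x at 8 (size 3, align 1) → ends 11
pad 5 to align 8 for cooldown
cooldown at 16 (size 8, align 8) → ends 24
state at 24 (size 2, align 2) → ends 26
target at 26 (size 2, align 2) → ends 28
team at 28 (size 1, align 1) → ends 29
pad 3 to align 4 for vy
vy at 32 (size 4, align 4) → ends 36
vx at 36 (size 4, align 4) → ends 40
y at 40 (size 1, align 1) → ends 41
pad 1 to align 2 for ammo
ammo at 42 (size 2, align 2) → ends 44
tail pad 4 to reach multiple of 8
total 48 bytes, alignment 8
data bytes 33, size 48 → padding 15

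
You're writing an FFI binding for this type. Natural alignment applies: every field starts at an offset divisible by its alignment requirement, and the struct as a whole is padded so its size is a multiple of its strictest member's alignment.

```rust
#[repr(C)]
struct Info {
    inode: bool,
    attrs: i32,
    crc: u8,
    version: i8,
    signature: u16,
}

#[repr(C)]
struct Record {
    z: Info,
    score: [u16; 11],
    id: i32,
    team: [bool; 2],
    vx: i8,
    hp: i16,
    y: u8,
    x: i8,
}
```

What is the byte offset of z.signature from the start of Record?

10

Info: 0..1  inode  (1B, 1-aligned); 1..4  -- padding (3B); 4..8  attrs  (4B, 4-aligned); 8..9  crc  (1B, 1-aligned); 9..10  version  (1B, 1-aligned); 10..12  signature  (2B, 2-aligned); sizeof = 12, alignof = 4
0..12  z  (12B, 4-aligned)
within Info: signature at 10
0 + 10 = 10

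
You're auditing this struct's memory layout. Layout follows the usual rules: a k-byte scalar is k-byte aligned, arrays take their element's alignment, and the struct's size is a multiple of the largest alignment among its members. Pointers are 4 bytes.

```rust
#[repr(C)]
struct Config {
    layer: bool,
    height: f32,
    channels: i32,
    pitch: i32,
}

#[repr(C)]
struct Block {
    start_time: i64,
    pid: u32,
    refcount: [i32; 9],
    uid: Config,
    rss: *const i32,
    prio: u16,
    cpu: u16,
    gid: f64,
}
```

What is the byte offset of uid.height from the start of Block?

52

Config: @0: layer [1B, align 1] → 1; +3 pad (align 4); @4: height [4B, align 4] → 8; @8: channels [4B, align 4] → 12; @12: pitch [4B, align 4] → 16; size 16, align 4
@0: start_time [8B, align 8] → 8
@8: pid [4B, align 4] → 12
@12: refcount [36B, align 4] → 48
@48: uid [16B, align 4] → 64
within Config: height at 4
48 + 4 = 52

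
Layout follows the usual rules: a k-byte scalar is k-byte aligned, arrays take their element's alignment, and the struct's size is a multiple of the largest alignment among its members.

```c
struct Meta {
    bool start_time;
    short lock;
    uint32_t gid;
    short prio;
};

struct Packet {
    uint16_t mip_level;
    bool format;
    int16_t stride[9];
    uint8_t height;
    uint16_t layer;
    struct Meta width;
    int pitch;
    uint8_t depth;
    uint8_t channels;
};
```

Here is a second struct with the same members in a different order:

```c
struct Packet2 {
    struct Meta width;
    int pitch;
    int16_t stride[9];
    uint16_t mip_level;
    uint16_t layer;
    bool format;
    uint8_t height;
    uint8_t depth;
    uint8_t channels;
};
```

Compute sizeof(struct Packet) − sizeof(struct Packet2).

Meta: @0: start_time [1B, align 1] → 1; +1 pad (align 2); @2: lock [2B, align 2] → 4; @4: gid [4B, align 4] → 8; @8: prio [2B, align 2] → 10; +2 tail pad (align 4); size 12, align 4
@0: mip_level [2B, align 2] → 2
@2: format [1B, align 1] → 3
+1 pad (align 2)
@4: stride [18B, align 2] → 22
@22: height [1B, align 1] → 23
+1 pad (align 2)
@24: layer [2B, align 2] → 26
+2 pad (align 4)
@28: width [12B, align 4] → 40
@40: pitch [4B, align 4] → 44
@44: depth [1B, align 1] → 45
@45: channels [1B, align 1] → 46
+2 tail pad (align 4)
size 48, align 4
— Packet2 —
@0: width [12B, align 4] → 12
@12: pitch [4B, align 4] → 16
@16: stride [18B, align 2] → 34
@34: mip_level [2B, align 2] → 36
@36: layer [2B, align 2] → 38
@38: format [1B, align 1] → 39
@39: height [1B, align 1] → 40
@40: depth [1B, align 1] → 41
@41: channels [1B, align 1] → 42
+2 tail pad (align 4)
size 44, align 4
48 − 44 = 4

4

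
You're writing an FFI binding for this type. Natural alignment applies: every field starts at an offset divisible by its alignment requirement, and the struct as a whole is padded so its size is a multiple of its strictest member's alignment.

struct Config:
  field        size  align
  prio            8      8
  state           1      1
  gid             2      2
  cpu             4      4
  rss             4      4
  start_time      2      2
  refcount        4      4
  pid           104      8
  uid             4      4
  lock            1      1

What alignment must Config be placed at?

member alignments: prio=8, state=1, gid=2, cpu=4, rss=4, start_time=2, refcount=4, pid=8, uid=4, lock=1
max = 8

8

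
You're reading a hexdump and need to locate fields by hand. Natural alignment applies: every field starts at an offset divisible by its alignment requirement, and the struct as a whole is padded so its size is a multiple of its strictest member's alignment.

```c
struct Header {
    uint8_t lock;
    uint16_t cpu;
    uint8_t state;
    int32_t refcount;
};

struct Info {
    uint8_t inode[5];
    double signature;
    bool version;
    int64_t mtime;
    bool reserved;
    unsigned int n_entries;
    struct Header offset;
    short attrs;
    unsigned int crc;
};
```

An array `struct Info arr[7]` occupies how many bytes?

448

Header: @0: lock [1B, align 1] → 1; +1 pad (align 2); @2: cpu [2B, align 2] → 4; @4: state [1B, align 1] → 5; +3 pad (align 4); @8: refcount [4B, align 4] → 12; size 12, align 4
@0: inode [5B, align 1] → 5
+3 pad (align 8)
@8: signature [8B, align 8] → 16
@16: version [1B, align 1] → 17
+7 pad (align 8)
@24: mtime [8B, align 8] → 32
@32: reserved [1B, align 1] → 33
+3 pad (align 4)
@36: n_entries [4B, align 4] → 40
@40: offset [12B, align 4] → 52
@52: attrs [2B, align 2] → 54
+2 pad (align 4)
@56: crc [4B, align 4] → 60
+4 tail pad (align 8)
size 64, align 8
array of 7: 7 × 64 = 448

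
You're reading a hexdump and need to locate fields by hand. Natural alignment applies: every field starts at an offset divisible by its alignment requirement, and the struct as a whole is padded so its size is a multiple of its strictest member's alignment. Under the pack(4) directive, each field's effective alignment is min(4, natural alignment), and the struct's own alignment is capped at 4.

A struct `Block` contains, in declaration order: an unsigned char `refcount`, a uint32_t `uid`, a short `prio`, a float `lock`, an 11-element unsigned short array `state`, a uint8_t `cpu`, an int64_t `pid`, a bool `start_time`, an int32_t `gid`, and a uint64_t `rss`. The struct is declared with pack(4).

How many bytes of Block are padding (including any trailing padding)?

refcount at 0 (size 1, align 1) → ends 1
pad 3 to align 4 for uid
uid at 4 (size 4, align 4) → ends 8
prio at 8 (size 2, align 2) → ends 10
pad 2 to align 4 for lock
lock at 12 (size 4, align 4) → ends 16
state at 16 (size 22, align 2) → ends 38
cpu at 38 (size 1, align 1) → ends 39
pad 1 to align 4 for pid
pid at 40 (size 8, align 4) → ends 48
start_time at 48 (size 1, align 1) → ends 49
pad 3 to align 4 for gid
gid at 52 (size 4, align 4) → ends 56
rss at 56 (size 8, align 4) → ends 64
total 64 bytes, alignment 4
data bytes 55, size 64 → padding 9

9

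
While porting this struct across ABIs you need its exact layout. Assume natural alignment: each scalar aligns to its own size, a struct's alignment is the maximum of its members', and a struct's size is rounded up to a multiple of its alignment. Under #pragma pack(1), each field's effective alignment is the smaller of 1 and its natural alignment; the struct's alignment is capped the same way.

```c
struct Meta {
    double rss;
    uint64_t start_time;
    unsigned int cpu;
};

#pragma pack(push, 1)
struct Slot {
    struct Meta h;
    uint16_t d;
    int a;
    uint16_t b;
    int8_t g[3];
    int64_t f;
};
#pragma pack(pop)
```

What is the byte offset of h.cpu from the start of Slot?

16

Meta: rss at 0 (size 8, align 8) → ends 8; start_time at 8 (size 8, align 8) → ends 16; cpu at 16 (size 4, align 4) → ends 20; tail pad 4 to reach multiple of 8; total 24 bytes, alignment 8
h at 0 (size 24, align 1) → ends 24
within Meta: cpu at 16
0 + 16 = 16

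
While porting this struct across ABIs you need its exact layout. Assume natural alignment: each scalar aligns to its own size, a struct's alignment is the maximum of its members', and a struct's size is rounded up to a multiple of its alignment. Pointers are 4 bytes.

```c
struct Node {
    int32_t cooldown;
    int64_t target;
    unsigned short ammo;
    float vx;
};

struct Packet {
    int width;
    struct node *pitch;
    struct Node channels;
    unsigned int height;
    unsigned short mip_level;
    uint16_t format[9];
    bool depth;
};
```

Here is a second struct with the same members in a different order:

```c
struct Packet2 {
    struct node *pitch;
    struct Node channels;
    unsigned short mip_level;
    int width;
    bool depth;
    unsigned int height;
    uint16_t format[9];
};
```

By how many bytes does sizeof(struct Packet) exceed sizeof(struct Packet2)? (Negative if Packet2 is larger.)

Node: @0: cooldown [4B, align 4] → 4; +4 pad (align 8); @8: target [8B, align 8] → 16; @16: ammo [2B, align 2] → 18; +2 pad (align 4); @20: vx [4B, align 4] → 24; size 24, align 8
@0: width [4B, align 4] → 4
@4: pitch [4B, align 4] → 8
@8: channels [24B, align 8] → 32
@32: height [4B, align 4] → 36
@36: mip_level [2B, align 2] → 38
@38: format [18B, align 2] → 56
@56: depth [1B, align 1] → 57
+7 tail pad (align 8)
size 64, align 8
— Packet2 —
@0: pitch [4B, align 4] → 4
+4 pad (align 8)
@8: channels [24B, align 8] → 32
@32: mip_level [2B, align 2] → 34
+2 pad (align 4)
@36: width [4B, align 4] → 40
@40: depth [1B, align 1] → 41
+3 pad (align 4)
@44: height [4B, align 4] → 48
@48: format [18B, align 2] → 66
+6 tail pad (align 8)
size 72, align 8
64 − 72 = -8

-8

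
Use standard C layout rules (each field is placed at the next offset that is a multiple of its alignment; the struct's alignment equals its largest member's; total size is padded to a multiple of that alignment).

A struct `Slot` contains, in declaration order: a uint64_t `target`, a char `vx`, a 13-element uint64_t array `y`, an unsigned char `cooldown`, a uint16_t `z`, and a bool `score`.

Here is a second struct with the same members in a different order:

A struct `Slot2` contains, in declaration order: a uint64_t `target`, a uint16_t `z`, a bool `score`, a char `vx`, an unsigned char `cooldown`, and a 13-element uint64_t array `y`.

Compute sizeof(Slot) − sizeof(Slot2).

8

0..8  target  (8B, 8-aligned)
8..9  vx  (1B, 1-aligned)
9..16  -- padding (7B)
16..120  y  (104B, 8-aligned)
120..121  cooldown  (1B, 1-aligned)
121..122  -- padding (1B)
122..124  z  (2B, 2-aligned)
124..125  score  (1B, 1-aligned)
125..128  -- tail padding (3B)
sizeof = 128, alignof = 8
— Slot2 —
0..8  target  (8B, 8-aligned)
8..10  z  (2B, 2-aligned)
10..11  score  (1B, 1-aligned)
11..12  vx  (1B, 1-aligned)
12..13  cooldown  (1B, 1-aligned)
13..16  -- padding (3B)
16..120  y  (104B, 8-aligned)
sizeof = 120, alignof = 8
128 − 120 = 8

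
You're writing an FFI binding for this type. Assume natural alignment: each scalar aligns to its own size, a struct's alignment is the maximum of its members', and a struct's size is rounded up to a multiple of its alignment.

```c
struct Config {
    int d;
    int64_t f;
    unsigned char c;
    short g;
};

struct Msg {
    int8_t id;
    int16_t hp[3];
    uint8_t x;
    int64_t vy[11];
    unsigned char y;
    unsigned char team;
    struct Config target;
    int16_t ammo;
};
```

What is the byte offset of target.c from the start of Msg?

Config: @0: d [4B, align 4] → 4; +4 pad (align 8); @8: f [8B, align 8] → 16; @16: c [1B, align 1] → 17; +1 pad (align 2); @18: g [2B, align 2] → 20; +4 tail pad (align 8); size 24, align 8
@0: id [1B, align 1] → 1
+1 pad (align 2)
@2: hp [6B, align 2] → 8
@8: x [1B, align 1] → 9
+7 pad (align 8)
@16: vy [88B, align 8] → 104
@104: y [1B, align 1] → 105
@105: team [1B, align 1] → 106
+6 pad (align 8)
@112: target [24B, align 8] → 136
within Config: c at 16
112 + 16 = 128

128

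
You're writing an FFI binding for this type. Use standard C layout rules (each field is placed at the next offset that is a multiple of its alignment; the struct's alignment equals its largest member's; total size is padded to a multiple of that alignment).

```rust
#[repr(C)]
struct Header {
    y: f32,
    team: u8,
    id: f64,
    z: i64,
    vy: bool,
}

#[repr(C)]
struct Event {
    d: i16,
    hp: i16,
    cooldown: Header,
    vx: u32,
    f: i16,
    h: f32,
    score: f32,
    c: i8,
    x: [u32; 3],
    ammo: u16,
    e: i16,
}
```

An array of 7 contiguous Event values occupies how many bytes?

Header: y at 0 (size 4, align 4) → ends 4; team at 4 (size 1, align 1) → ends 5; pad 3 to align 8 for id; id at 8 (size 8, align 8) → ends 16; z at 16 (size 8, align 8) → ends 24; vy at 24 (size 1, align 1) → ends 25; tail pad 7 to reach multiple of 8; total 32 bytes, alignment 8
d at 0 (size 2, align 2) → ends 2
hp at 2 (size 2, align 2) → ends 4
pad 4 to align 8 for cooldown
cooldown at 8 (size 32, align 8) → ends 40
vx at 40 (size 4, align 4) → ends 44
f at 44 (size 2, align 2) → ends 46
pad 2 to align 4 for h
h at 48 (size 4, align 4) → ends 52
score at 52 (size 4, align 4) → ends 56
c at 56 (size 1, align 1) → ends 57
pad 3 to align 4 for x
x at 60 (size 12, align 4) → ends 72
ammo at 72 (size 2, align 2) → ends 74
e at 74 (size 2, align 2) → ends 76
tail pad 4 to reach multiple of 8
total 80 bytes, alignment 8
array of 7: 7 × 80 = 560

560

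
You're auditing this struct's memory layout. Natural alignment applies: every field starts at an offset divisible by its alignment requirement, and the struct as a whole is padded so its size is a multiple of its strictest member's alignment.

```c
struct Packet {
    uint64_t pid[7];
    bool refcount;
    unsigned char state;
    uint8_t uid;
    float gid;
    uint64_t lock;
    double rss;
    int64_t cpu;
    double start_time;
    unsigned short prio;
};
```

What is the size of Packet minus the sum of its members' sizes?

@0: pid [56B, align 8] → 56
@56: refcount [1B, align 1] → 57
@57: state [1B, align 1] → 58
@58: uid [1B, align 1] → 59
+1 pad (align 4)
@60: gid [4B, align 4] → 64
@64: lock [8B, align 8] → 72
@72: rss [8B, align 8] → 80
@80: cpu [8B, align 8] → 88
@88: start_time [8B, align 8] → 96
@96: prio [2B, align 2] → 98
+6 tail pad (align 8)
size 104, align 8
data bytes 97, size 104 → padding 7

7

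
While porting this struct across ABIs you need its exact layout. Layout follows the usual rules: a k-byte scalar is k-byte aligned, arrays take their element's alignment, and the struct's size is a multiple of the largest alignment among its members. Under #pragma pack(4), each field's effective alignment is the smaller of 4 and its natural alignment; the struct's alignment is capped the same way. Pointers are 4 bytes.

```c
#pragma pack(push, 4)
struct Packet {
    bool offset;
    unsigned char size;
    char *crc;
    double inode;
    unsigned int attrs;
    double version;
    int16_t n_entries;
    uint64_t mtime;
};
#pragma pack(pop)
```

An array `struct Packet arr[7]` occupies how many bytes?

280

offset at 0 (size 1, align 1) → ends 1
size at 1 (size 1, align 1) → ends 2
pad 2 to align 4 for crc
crc at 4 (size 4, align 4) → ends 8
inode at 8 (size 8, align 4) → ends 16
attrs at 16 (size 4, align 4) → ends 20
version at 20 (size 8, align 4) → ends 28
n_entries at 28 (size 2, align 2) → ends 30
pad 2 to align 4 for mtime
mtime at 32 (size 8, align 4) → ends 40
total 40 bytes, alignment 4
array of 7: 7 × 40 = 280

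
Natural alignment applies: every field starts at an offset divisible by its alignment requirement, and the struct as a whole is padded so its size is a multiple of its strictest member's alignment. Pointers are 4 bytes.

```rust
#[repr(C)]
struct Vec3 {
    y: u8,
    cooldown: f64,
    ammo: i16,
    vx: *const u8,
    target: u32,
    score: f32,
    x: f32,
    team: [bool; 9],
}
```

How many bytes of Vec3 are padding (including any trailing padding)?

12

@0: y [1B, align 1] → 1
+7 pad (align 8)
@8: cooldown [8B, align 8] → 16
@16: ammo [2B, align 2] → 18
+2 pad (align 4)
@20: vx [4B, align 4] → 24
@24: target [4B, align 4] → 28
@28: score [4B, align 4] → 32
@32: x [4B, align 4] → 36
@36: team [9B, align 1] → 45
+3 tail pad (align 8)
size 48, align 8
data bytes 36, size 48 → padding 12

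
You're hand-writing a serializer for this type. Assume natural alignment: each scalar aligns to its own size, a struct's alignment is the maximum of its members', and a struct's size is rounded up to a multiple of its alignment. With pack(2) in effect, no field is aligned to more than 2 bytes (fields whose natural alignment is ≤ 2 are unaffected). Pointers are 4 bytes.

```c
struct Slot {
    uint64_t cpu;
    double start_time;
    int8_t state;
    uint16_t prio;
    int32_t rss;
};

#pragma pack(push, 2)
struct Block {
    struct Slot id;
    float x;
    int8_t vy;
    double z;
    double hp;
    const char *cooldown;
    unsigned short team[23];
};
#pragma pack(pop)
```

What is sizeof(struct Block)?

96

Slot: cpu at 0 (size 8, align 8) → ends 8; start_time at 8 (size 8, align 8) → ends 16; state at 16 (size 1, align 1) → ends 17; pad 1 to align 2 for prio; prio at 18 (size 2, align 2) → ends 20; rss at 20 (size 4, align 4) → ends 24; total 24 bytes, alignment 8
id at 0 (size 24, align 2) → ends 24
x at 24 (size 4, align 2) → ends 28
vy at 28 (size 1, align 1) → ends 29
pad 1 to align 2 for z
z at 30 (size 8, align 2) → ends 38
hp at 38 (size 8, align 2) → ends 46
cooldown at 46 (size 4, align 2) → ends 50
team at 50 (size 46, align 2) → ends 96
total 96 bytes, alignment 2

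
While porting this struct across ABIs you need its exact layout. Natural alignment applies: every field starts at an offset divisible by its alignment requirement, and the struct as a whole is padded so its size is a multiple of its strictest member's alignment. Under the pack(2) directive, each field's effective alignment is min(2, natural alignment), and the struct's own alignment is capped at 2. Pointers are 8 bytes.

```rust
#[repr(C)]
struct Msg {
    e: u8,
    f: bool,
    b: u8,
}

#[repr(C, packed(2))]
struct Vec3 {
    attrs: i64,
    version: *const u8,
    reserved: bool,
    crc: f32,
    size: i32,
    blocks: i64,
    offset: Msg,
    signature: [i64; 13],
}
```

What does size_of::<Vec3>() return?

Msg: @0: e [1B, align 1] → 1; @1: f [1B, align 1] → 2; @2: b [1B, align 1] → 3; size 3, align 1
@0: attrs [8B, align 2] → 8
@8: version [8B, align 2] → 16
@16: reserved [1B, align 1] → 17
+1 pad (align 2)
@18: crc [4B, align 2] → 22
@22: size [4B, align 2] → 26
@26: blocks [8B, align 2] → 34
@34: offset [3B, align 1] → 37
+1 pad (align 2)
@38: signature [104B, align 2] → 142
size 142, align 2

142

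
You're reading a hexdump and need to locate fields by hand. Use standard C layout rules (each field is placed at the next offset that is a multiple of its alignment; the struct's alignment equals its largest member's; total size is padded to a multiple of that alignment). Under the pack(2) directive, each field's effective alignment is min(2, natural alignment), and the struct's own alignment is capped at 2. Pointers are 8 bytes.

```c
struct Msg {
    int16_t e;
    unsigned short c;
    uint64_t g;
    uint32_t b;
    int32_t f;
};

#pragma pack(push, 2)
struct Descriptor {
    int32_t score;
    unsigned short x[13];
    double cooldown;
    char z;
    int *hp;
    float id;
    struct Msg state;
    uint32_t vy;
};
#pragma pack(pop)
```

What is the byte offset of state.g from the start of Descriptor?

60

Msg: e at 0 (size 2, align 2) → ends 2; c at 2 (size 2, align 2) → ends 4; pad 4 to align 8 for g; g at 8 (size 8, align 8) → ends 16; b at 16 (size 4, align 4) → ends 20; f at 20 (size 4, align 4) → ends 24; total 24 bytes, alignment 8
score at 0 (size 4, align 2) → ends 4
x at 4 (size 26, align 2) → ends 30
cooldown at 30 (size 8, align 2) → ends 38
z at 38 (size 1, align 1) → ends 39
pad 1 to align 2 for hp
hp at 40 (size 8, align 2) → ends 48
id at 48 (size 4, align 2) → ends 52
state at 52 (size 24, align 2) → ends 76
within Msg: g at 8
52 + 8 = 60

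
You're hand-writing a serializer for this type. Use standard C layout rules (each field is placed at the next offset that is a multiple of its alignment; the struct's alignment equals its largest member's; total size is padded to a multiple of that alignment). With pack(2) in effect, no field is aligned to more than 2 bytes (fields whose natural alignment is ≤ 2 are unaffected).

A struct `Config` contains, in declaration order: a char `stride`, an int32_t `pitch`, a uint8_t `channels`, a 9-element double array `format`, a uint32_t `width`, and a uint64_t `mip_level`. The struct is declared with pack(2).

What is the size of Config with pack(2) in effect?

stride at 0 (size 1, align 1) → ends 1
pad 1 to align 2 for pitch
pitch at 2 (size 4, align 2) → ends 6
channels at 6 (size 1, align 1) → ends 7
pad 1 to align 2 for format
format at 8 (size 72, align 2) → ends 80
width at 80 (size 4, align 2) → ends 84
mip_level at 84 (size 8, align 2) → ends 92
total 92 bytes, alignment 2

92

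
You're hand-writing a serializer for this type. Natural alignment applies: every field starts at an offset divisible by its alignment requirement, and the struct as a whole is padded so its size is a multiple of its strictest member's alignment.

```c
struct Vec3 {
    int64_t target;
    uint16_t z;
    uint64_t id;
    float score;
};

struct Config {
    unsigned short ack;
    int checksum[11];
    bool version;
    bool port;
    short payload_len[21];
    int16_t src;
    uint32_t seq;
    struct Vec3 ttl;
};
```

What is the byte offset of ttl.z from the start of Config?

112

Vec3: @0: target [8B, align 8] → 8; @8: z [2B, align 2] → 10; +6 pad (align 8); @16: id [8B, align 8] → 24; @24: score [4B, align 4] → 28; +4 tail pad (align 8); size 32, align 8
@0: ack [2B, align 2] → 2
+2 pad (align 4)
@4: checksum [44B, align 4] → 48
@48: version [1B, align 1] → 49
@49: port [1B, align 1] → 50
@50: payload_len [42B, align 2] → 92
@92: src [2B, align 2] → 94
+2 pad (align 4)
@96: seq [4B, align 4] → 100
+4 pad (align 8)
@104: ttl [32B, align 8] → 136
within Vec3: z at 8
104 + 8 = 112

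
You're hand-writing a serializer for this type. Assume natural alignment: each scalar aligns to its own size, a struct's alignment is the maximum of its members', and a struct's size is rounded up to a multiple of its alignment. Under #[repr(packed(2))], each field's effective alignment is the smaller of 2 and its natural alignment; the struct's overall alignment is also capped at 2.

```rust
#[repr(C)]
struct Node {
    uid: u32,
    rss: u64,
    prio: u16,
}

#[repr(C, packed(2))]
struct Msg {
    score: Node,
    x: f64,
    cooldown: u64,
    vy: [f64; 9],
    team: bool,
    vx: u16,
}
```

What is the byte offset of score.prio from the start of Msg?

16

Node: @0: uid [4B, align 4] → 4; +4 pad (align 8); @8: rss [8B, align 8] → 16; @16: prio [2B, align 2] → 18; +6 tail pad (align 8); size 24, align 8
@0: score [24B, align 2] → 24
within Node: prio at 16
0 + 16 = 16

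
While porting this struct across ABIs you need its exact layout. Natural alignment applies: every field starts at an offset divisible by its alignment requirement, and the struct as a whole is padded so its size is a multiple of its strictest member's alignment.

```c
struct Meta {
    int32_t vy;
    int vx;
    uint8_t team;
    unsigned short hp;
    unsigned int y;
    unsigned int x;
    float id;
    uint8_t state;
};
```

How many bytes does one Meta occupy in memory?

28 bytes

@0: vy [4B, align 4] → 4
@4: vx [4B, align 4] → 8
@8: team [1B, align 1] → 9
+1 pad (align 2)
@10: hp [2B, align 2] → 12
@12: y [4B, align 4] → 16
@16: x [4B, align 4] → 20
@20: id [4B, align 4] → 24
@24: state [1B, align 1] → 25
+3 tail pad (align 4)
size 28, align 4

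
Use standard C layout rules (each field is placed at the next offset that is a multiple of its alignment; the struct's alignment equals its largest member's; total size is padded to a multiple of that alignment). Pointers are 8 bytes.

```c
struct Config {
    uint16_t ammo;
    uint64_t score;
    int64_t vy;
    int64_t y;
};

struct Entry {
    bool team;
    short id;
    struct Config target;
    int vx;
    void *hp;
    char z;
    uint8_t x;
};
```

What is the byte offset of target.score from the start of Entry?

16

Config: @0: ammo [2B, align 2] → 2; +6 pad (align 8); @8: score [8B, align 8] → 16; @16: vy [8B, align 8] → 24; @24: y [8B, align 8] → 32; size 32, align 8
@0: team [1B, align 1] → 1
+1 pad (align 2)
@2: id [2B, align 2] → 4
+4 pad (align 8)
@8: target [32B, align 8] → 40
within Config: score at 8
8 + 8 = 16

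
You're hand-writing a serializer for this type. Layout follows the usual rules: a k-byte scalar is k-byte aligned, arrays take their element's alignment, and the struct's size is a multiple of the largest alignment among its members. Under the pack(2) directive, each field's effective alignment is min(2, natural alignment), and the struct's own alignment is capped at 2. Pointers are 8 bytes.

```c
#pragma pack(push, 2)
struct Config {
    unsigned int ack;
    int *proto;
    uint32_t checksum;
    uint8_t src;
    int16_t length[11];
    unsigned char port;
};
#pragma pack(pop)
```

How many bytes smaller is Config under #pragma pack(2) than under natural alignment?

6

natural layout:
  0..4  ack  (4B, 4-aligned)
  4..8  -- padding (4B)
  8..16  proto  (8B, 8-aligned)
  16..20  checksum  (4B, 4-aligned)
  20..21  src  (1B, 1-aligned)
  21..22  -- padding (1B)
  22..44  length  (22B, 2-aligned)
  44..45  port  (1B, 1-aligned)
  45..48  -- tail padding (3B)
  sizeof = 48, alignof = 8
packed(2) layout:
  0..4  ack  (4B, 2-aligned)
  4..12  proto  (8B, 2-aligned)
  12..16  checksum  (4B, 2-aligned)
  16..17  src  (1B, 1-aligned)
  17..18  -- padding (1B)
  18..40  length  (22B, 2-aligned)
  40..41  port  (1B, 1-aligned)
  41..42  -- tail padding (1B)
  sizeof = 42, alignof = 2
48 − 42 = 6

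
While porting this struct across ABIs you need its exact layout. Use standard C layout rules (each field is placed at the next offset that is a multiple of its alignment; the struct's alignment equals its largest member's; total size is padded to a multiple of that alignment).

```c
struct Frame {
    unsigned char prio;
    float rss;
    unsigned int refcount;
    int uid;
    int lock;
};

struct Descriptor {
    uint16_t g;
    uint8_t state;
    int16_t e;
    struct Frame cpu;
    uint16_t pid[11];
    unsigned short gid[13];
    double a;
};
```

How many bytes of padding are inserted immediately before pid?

Frame: 0..1  prio  (1B, 1-aligned); 1..4  -- padding (3B); 4..8  rss  (4B, 4-aligned); 8..12  refcount  (4B, 4-aligned); 12..16  uid  (4B, 4-aligned); 16..20  lock  (4B, 4-aligned); sizeof = 20, alignof = 4
0..2  g  (2B, 2-aligned)
2..3  state  (1B, 1-aligned)
3..4  -- padding (1B)
4..6  e  (2B, 2-aligned)
6..8  -- padding (2B)
8..28  cpu  (20B, 4-aligned)
28..50  pid  (22B, 2-aligned)

0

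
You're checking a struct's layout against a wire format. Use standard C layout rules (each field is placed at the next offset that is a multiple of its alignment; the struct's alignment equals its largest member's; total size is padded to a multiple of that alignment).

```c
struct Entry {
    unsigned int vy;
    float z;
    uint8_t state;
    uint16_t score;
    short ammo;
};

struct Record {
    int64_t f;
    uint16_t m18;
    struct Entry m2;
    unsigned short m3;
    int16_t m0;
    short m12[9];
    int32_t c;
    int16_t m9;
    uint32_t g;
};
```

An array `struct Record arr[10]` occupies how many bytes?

Entry: vy at 0 (size 4, align 4) → ends 4; z at 4 (size 4, align 4) → ends 8; state at 8 (size 1, align 1) → ends 9; pad 1 to align 2 for score; score at 10 (size 2, align 2) → ends 12; ammo at 12 (size 2, align 2) → ends 14; tail pad 2 to reach multiple of 4; total 16 bytes, alignment 4
f at 0 (size 8, align 8) → ends 8
m18 at 8 (size 2, align 2) → ends 10
pad 2 to align 4 for m2
m2 at 12 (size 16, align 4) → ends 28
m3 at 28 (size 2, align 2) → ends 30
m0 at 30 (size 2, align 2) → ends 32
m12 at 32 (size 18, align 2) → ends 50
pad 2 to align 4 for c
c at 52 (size 4, align 4) → ends 56
m9 at 56 (size 2, align 2) → ends 58
pad 2 to align 4 for g
g at 60 (size 4, align 4) → ends 64
total 64 bytes, alignment 8
array of 10: 10 × 64 = 640

640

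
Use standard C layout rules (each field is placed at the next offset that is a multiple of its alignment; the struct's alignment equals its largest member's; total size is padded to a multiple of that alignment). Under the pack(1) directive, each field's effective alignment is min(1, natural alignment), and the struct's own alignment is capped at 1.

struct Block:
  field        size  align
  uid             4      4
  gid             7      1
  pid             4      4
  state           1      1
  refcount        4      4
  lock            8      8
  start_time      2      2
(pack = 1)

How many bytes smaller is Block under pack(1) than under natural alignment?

natural layout:
  0..4  uid  (4B, 4-aligned)
  4..11  gid  (7B, 1-aligned)
  11..12  -- padding (1B)
  12..16  pid  (4B, 4-aligned)
  16..17  state  (1B, 1-aligned)
  17..20  -- padding (3B)
  20..24  refcount  (4B, 4-aligned)
  24..32  lock  (8B, 8-aligned)
  32..34  start_time  (2B, 2-aligned)
  34..40  -- tail padding (6B)
  sizeof = 40, alignof = 8
packed(1) layout:
  0..4  uid  (4B, 1-aligned)
  4..11  gid  (7B, 1-aligned)
  11..15  pid  (4B, 1-aligned)
  15..16  state  (1B, 1-aligned)
  16..20  refcount  (4B, 1-aligned)
  20..28  lock  (8B, 1-aligned)
  28..30  start_time  (2B, 1-aligned)
  sizeof = 30, alignof = 1
40 − 30 = 10

10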